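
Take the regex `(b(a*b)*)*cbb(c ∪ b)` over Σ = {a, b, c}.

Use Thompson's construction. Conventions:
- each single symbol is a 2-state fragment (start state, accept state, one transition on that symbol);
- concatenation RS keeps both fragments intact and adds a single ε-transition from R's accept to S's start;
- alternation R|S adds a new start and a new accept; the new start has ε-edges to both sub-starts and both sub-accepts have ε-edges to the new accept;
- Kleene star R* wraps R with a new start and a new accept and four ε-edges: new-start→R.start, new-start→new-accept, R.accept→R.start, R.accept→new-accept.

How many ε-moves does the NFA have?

Per subexpression:
Each of the 8 symbol leaves contributes 0 ε-transitions.
  a* : 4 ε-transitions
  a*b : 5 ε-transitions
  (a*b)* : 9 ε-transitions
  b(a*b)* : 10 ε-transitions
  (b(a*b)*)* : 14 ε-transitions
  c ∪ b : 4 ε-transitions
  (b(a*b)*)*cbb(c ∪ b) : 22 ε-transitions

22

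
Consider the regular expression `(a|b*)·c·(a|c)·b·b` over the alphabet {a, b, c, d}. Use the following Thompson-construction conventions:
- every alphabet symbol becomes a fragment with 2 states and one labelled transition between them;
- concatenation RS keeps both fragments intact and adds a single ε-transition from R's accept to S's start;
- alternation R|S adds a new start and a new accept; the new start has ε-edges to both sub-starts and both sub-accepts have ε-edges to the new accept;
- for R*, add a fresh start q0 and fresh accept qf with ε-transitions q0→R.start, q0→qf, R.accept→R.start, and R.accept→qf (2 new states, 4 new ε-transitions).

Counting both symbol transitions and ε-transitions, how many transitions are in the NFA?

Building bottom-up:
Each of the 7 symbol leaves contributes 1 transition (1 symbol, 0 ε).
  b* → 5 transitions (1 symbol, 4 ε)
  a|b* → 10 transitions (2 symbol, 8 ε)
  a|c → 6 transitions (2 symbol, 4 ε)
  (a|b*)·c·(a|c)·b·b → 23 transitions (7 symbol, 16 ε)

23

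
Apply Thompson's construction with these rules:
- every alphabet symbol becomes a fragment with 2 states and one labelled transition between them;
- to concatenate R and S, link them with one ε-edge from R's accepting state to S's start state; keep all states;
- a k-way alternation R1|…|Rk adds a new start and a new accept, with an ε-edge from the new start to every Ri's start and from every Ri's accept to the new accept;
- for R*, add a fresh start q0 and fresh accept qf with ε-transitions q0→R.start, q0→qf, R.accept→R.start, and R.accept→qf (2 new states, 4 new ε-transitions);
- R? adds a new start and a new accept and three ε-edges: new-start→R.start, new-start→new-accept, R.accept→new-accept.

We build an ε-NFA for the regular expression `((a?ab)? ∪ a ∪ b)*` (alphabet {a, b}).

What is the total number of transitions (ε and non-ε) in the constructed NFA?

23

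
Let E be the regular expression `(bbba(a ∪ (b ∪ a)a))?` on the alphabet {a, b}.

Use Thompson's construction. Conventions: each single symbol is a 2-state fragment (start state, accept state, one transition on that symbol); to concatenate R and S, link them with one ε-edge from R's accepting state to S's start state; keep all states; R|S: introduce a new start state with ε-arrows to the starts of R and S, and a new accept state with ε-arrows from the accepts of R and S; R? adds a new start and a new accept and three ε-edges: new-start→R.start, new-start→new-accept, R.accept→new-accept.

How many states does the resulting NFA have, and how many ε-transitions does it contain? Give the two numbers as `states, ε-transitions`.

22, 16

Recursing over subexpressions:
Each of the 8 symbol leaves contributes 2 states and 0 ε-transitions.
  b ∪ a — 6 states, 4 ε-transitions
  (b ∪ a)a — 8 states, 5 ε-transitions
  a ∪ (b ∪ a)a — 12 states, 9 ε-transitions
  bbba(a ∪ (b ∪ a)a) — 20 states, 13 ε-transitions
  (bbba(a ∪ (b ∪ a)a))? — 22 states, 16 ε-transitions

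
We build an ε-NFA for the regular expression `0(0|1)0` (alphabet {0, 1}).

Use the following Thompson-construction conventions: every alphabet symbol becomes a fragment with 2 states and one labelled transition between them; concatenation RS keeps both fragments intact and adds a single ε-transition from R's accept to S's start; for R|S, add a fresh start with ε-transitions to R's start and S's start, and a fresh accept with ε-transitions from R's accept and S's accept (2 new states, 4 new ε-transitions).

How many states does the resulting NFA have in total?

10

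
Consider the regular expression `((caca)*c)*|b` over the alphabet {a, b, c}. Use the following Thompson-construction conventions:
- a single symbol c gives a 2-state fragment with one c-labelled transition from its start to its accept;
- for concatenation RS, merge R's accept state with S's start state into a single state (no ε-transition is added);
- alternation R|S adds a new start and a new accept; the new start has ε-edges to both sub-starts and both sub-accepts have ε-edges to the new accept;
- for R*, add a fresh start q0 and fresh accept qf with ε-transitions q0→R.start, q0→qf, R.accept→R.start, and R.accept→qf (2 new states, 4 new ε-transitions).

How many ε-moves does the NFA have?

12

Recursing over subexpressions:
Each of the 6 symbol leaves contributes 0 ε-transitions.
  caca → 0 ε-transitions
  (caca)* → 4 ε-transitions
  (caca)*c → 4 ε-transitions
  ((caca)*c)* → 8 ε-transitions
  ((caca)*c)*|b → 12 ε-transitions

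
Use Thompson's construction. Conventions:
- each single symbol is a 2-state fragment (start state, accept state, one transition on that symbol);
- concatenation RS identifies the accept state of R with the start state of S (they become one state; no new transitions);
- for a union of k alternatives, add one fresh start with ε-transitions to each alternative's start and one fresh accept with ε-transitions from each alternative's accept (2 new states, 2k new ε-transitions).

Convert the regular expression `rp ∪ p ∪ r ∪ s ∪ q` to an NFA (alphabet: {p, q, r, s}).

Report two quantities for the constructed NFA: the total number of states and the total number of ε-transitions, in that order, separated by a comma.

13, 10

Building bottom-up:
Each of the 6 symbol leaves contributes 2 states and 0 ε-transitions.
  rp → 3 states, 0 ε-transitions
  rp ∪ p ∪ r ∪ s ∪ q → 13 states, 10 ε-transitions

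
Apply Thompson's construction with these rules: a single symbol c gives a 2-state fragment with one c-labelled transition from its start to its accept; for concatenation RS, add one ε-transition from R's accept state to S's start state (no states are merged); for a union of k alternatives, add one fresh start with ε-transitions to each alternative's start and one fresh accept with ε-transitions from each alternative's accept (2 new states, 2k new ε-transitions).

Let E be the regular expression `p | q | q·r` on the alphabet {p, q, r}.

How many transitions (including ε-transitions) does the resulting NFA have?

11

Building bottom-up:
Each of the 4 symbol leaves contributes 1 transition (1 symbol, 0 ε).
  q·r → 3 transitions (2 symbol, 1 ε)
  p | q | q·r → 11 transitions (4 symbol, 7 ε)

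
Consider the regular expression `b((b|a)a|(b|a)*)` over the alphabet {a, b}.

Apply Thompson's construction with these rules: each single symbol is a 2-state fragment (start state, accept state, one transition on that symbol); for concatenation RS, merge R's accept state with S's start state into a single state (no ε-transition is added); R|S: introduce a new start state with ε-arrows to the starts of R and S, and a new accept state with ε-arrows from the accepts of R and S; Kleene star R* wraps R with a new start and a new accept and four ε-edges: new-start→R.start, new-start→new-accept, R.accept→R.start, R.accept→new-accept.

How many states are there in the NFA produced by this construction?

18

Building bottom-up:
Each of the 6 symbol leaves contributes a 2-state fragment.
  b|a : 6 states
  (b|a)a : 7 states
  b|a : 6 states
  (b|a)* : 8 states
  (b|a)a|(b|a)* : 17 states
  b((b|a)a|(b|a)*) : 18 states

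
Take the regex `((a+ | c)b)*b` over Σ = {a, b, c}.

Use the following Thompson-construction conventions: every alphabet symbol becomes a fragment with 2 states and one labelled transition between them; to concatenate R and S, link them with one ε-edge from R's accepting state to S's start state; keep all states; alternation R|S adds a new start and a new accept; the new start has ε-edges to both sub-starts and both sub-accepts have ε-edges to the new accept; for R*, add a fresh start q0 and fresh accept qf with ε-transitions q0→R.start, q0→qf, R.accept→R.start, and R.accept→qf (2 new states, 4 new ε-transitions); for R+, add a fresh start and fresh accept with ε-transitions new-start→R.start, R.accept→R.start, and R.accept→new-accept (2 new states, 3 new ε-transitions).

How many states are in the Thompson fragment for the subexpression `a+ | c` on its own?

8

Fragment for `a+ | c`:
Each of the 2 symbol leaves contributes a 2-state fragment.
  a+ = 4 states
  a+ | c = 8 states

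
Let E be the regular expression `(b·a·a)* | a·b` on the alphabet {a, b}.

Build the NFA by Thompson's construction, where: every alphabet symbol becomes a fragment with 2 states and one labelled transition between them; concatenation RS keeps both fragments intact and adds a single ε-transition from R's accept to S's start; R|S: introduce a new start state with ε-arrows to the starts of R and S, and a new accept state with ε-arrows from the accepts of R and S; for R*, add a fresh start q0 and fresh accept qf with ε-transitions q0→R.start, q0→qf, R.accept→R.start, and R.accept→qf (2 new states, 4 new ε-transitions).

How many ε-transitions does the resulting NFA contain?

Building bottom-up:
Each of the 5 symbol leaves contributes 0 ε-transitions.
  b·a·a → 2 ε-transitions
  (b·a·a)* → 6 ε-transitions
  a·b → 1 ε-transition
  (b·a·a)* | a·b → 11 ε-transitions

11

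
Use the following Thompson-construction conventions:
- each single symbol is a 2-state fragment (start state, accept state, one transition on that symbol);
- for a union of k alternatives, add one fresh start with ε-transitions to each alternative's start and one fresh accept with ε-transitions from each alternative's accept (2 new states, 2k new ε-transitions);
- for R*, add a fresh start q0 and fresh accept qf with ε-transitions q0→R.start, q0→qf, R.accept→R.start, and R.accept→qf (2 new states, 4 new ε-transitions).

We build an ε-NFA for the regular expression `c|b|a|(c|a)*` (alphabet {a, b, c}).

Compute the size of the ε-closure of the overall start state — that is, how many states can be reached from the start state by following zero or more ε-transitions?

Let C(F) = |ε-closure(F.start)| within fragment F, and note whether F accepts ε. Symbol fragments have C = 1 and do not accept ε. Then:
  c|a → new start ε-reaches every alternative's start; none of them accept ε, so the new accept is not reached: |closure| = 1 + 1 + 1 = 3
  (c|a)* → the star's fresh start ε-reaches both the body's start and the fresh accept: |closure| = 2 + 3 = 5
  c|b|a|(c|a)* → |closure| = 1 (new start) + (1 + 1 + 1 + 5) + 1 (new accept, since some branch ε-reaches its own accept) = 10

10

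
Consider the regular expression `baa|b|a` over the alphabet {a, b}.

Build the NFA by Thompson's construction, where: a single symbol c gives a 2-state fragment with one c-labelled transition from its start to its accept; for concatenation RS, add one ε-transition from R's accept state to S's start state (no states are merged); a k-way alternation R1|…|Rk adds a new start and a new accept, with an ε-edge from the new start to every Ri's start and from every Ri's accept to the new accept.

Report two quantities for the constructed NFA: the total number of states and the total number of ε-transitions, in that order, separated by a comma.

By structural recursion:
Each of the 5 symbol leaves contributes 2 states and 0 ε-transitions.
  baa — 6 states, 2 ε-transitions
  baa|b|a — 12 states, 8 ε-transitions

12, 8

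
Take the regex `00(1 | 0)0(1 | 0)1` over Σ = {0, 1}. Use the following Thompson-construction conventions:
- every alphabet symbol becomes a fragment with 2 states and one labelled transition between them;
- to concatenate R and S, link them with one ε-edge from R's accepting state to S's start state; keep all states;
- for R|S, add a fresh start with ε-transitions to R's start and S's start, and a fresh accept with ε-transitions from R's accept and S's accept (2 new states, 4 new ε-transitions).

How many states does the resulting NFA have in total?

20

By structural recursion:
Each of the 8 symbol leaves contributes a 2-state fragment.
  1 | 0 — 6 states
  1 | 0 — 6 states
  00(1 | 0)0(1 | 0)1 — 20 states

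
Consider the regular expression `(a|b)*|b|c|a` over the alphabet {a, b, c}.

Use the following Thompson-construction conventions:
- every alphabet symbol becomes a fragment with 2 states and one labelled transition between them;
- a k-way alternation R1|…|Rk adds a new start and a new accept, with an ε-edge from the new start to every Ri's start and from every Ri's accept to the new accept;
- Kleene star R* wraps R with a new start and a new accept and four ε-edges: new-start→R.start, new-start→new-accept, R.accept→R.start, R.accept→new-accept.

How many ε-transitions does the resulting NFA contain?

16

Bottom-up over the parse tree:
Each of the 5 symbol leaves contributes 0 ε-transitions.
  a|b : 4 ε-transitions
  (a|b)* : 8 ε-transitions
  (a|b)*|b|c|a : 16 ε-transitions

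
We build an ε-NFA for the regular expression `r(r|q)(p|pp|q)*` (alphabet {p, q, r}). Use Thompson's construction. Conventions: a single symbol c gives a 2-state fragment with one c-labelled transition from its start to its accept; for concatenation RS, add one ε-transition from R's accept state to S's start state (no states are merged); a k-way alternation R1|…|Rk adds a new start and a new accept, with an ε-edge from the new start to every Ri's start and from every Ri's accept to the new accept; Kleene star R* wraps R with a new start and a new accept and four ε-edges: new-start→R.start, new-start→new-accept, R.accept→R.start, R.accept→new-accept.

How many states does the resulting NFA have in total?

Building bottom-up:
Each of the 7 symbol leaves contributes a 2-state fragment.
  r|q : 6 states
  pp : 4 states
  p|pp|q : 10 states
  (p|pp|q)* : 12 states
  r(r|q)(p|pp|q)* : 20 states

20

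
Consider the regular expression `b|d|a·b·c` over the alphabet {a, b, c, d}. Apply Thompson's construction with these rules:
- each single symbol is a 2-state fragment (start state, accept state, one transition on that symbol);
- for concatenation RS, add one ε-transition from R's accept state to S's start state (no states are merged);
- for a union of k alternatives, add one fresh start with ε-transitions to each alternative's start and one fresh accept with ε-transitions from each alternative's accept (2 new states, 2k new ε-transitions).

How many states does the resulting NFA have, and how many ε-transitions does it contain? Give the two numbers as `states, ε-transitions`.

12, 8

Building bottom-up:
Each of the 5 symbol leaves contributes 2 states and 0 ε-transitions.
  a·b·c = 6 states, 2 ε-transitions
  b|d|a·b·c = 12 states, 8 ε-transitions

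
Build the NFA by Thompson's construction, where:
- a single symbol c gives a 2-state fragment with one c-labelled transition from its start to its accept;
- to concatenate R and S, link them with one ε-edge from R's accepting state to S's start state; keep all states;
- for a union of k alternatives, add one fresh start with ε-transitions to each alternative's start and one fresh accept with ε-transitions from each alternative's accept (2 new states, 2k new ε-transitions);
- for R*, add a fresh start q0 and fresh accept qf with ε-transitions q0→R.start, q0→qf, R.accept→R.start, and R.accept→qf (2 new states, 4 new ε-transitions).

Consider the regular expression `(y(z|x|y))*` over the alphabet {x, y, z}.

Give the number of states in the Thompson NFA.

Recursing over subexpressions:
Each of the 4 symbol leaves contributes a 2-state fragment.
  z|x|y = 8 states
  y(z|x|y) = 10 states
  (y(z|x|y))* = 12 states

12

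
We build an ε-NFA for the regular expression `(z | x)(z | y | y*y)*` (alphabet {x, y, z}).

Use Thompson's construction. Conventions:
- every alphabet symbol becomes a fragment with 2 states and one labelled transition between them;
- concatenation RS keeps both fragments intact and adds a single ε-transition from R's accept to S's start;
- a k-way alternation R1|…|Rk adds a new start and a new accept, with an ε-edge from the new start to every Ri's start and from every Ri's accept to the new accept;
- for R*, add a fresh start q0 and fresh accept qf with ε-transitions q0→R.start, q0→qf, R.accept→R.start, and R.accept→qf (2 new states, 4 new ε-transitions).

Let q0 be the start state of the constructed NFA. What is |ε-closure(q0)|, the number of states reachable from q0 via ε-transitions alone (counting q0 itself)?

3

Compute the ε-closure size of each fragment's start state recursively; a symbol fragment's start has no outgoing ε-edge, so its closure is just itself (size 1).
  z | x → |closure| = 1 + 1 + 1 = 3 (the new accept is not ε-reachable since no branch accepts ε)
  y* → the star's fresh start ε-reaches both the body's start and the fresh accept: |closure| = 2 + 1 = 3
  y*y → the left operand accepts ε, so the closure extends into the next operand (via the concat ε-link); |closure| = 3 + 1 = 4
  z | y | y*y → new start ε-reaches every alternative's start; none of them accept ε, so the new accept is not reached: |closure| = 1 + 1 + 1 + 4 = 7
  (z | y | y*y)* → |closure| = 1 (new start) + 7 (body) + 1 (new accept) = 9
  (z | x)(z | y | y*y)* → |closure| equals the left operand's closure size = 3 (its accept is not ε-reachable, so the closure stops there)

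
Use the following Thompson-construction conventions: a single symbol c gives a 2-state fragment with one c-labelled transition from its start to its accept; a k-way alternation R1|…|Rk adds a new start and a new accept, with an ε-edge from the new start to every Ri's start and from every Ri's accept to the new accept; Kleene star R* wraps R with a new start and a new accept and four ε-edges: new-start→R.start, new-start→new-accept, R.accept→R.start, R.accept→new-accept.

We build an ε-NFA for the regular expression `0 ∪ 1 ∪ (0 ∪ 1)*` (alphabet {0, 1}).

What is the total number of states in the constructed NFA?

14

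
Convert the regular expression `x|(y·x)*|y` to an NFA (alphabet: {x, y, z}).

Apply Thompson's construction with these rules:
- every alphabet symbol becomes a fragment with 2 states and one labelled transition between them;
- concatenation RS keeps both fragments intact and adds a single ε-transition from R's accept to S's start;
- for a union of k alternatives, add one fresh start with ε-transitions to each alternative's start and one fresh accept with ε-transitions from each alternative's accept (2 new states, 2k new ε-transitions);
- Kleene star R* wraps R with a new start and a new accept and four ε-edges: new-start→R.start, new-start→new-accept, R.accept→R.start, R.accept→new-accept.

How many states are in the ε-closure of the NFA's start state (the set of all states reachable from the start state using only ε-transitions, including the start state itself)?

7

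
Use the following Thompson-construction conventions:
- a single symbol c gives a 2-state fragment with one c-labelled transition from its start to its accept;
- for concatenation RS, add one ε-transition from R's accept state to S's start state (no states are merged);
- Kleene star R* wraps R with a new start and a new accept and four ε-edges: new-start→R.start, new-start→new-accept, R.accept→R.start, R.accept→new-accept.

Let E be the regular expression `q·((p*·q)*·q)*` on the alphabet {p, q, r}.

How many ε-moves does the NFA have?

15

Recursing over subexpressions:
Each of the 4 symbol leaves contributes 0 ε-transitions.
  p* : 4 ε-transitions
  p*·q : 5 ε-transitions
  (p*·q)* : 9 ε-transitions
  (p*·q)*·q : 10 ε-transitions
  ((p*·q)*·q)* : 14 ε-transitions
  q·((p*·q)*·q)* : 15 ε-transitions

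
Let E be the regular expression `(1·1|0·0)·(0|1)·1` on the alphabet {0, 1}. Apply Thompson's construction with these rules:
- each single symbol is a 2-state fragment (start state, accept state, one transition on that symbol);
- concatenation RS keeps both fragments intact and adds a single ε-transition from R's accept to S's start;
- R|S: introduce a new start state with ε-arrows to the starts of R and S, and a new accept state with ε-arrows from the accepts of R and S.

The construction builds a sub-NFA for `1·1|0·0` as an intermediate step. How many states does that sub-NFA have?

10

Fragment for `1·1|0·0`:
Each of the 4 symbol leaves contributes a 2-state fragment.
  1·1 = 4 states
  0·0 = 4 states
  1·1|0·0 = 10 states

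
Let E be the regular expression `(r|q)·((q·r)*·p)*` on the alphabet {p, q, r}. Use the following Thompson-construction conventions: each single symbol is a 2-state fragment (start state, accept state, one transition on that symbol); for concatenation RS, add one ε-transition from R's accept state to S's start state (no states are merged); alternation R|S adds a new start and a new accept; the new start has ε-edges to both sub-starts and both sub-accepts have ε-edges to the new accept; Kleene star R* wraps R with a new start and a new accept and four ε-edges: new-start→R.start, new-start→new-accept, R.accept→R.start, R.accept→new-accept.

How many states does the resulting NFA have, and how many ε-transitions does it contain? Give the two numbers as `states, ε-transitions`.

16, 15

Recursing over subexpressions:
Each of the 5 symbol leaves contributes 2 states and 0 ε-transitions.
  r|q : 6 states, 4 ε-transitions
  q·r : 4 states, 1 ε-transition
  (q·r)* : 6 states, 5 ε-transitions
  (q·r)*·p : 8 states, 6 ε-transitions
  ((q·r)*·p)* : 10 states, 10 ε-transitions
  (r|q)·((q·r)*·p)* : 16 states, 15 ε-transitions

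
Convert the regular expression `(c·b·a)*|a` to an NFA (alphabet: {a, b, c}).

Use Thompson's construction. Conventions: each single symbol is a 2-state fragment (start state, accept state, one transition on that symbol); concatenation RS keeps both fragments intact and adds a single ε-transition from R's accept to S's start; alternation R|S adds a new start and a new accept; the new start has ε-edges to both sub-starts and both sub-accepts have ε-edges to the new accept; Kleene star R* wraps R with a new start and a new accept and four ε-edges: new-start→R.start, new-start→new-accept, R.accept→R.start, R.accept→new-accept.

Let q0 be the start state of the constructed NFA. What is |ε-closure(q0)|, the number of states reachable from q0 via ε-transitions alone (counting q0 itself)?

6

Let C(F) = |ε-closure(F.start)| within fragment F, and note whether F accepts ε. Symbol fragments have C = 1 and do not accept ε. Then:
  c·b·a : |ε-closure| equals the left operand's closure size = 1 (its accept is not ε-reachable, so the closure stops there)
  (c·b·a)* : the star's fresh start ε-reaches both the body's start and the fresh accept: |ε-closure| = 2 + 1 = 3
  (c·b·a)*|a : new start ε-reaches every alternative's start; at least one alternative accepts ε, so the union's new accept is reached too: |ε-closure| = 1 + 3 + 1 + 1 = 6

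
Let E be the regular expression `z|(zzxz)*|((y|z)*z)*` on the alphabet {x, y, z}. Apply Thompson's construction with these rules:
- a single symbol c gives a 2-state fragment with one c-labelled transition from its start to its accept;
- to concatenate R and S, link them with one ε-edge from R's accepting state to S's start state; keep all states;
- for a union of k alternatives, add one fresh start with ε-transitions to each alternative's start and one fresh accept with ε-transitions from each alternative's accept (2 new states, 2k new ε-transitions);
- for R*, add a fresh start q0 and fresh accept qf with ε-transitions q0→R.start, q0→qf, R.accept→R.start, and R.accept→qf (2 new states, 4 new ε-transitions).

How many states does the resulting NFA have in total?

26

Recursing over subexpressions:
Each of the 8 symbol leaves contributes a 2-state fragment.
  zzxz → 8 states
  (zzxz)* → 10 states
  y|z → 6 states
  (y|z)* → 8 states
  (y|z)*z → 10 states
  ((y|z)*z)* → 12 states
  z|(zzxz)*|((y|z)*z)* → 26 states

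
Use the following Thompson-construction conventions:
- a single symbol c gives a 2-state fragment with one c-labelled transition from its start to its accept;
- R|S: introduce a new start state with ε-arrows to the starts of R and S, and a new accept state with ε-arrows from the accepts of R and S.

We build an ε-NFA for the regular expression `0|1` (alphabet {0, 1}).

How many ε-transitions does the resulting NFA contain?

Recursing over subexpressions:
Each of the 2 symbol leaves contributes 0 ε-transitions.
  0|1 = 4 ε-transitions

4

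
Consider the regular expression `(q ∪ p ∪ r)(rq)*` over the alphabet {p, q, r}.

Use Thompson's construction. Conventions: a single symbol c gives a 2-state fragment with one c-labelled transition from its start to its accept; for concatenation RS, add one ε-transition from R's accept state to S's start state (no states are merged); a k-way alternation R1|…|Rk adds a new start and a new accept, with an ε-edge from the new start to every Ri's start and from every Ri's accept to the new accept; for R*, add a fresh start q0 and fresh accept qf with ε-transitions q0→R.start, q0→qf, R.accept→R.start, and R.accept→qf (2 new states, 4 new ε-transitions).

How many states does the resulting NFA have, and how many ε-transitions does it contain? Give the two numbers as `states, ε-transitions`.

By structural recursion:
Each of the 5 symbol leaves contributes 2 states and 0 ε-transitions.
  q ∪ p ∪ r = 8 states, 6 ε-transitions
  rq = 4 states, 1 ε-transition
  (rq)* = 6 states, 5 ε-transitions
  (q ∪ p ∪ r)(rq)* = 14 states, 12 ε-transitions

14, 12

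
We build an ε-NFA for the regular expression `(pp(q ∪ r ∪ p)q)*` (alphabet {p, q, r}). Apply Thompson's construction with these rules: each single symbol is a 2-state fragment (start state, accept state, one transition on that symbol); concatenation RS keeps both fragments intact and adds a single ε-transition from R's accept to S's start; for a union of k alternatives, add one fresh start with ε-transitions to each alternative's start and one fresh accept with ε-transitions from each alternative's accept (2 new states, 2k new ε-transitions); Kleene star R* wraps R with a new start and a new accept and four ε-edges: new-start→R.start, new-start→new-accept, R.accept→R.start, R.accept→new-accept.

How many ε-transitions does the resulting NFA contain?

13

By structural recursion:
Each of the 6 symbol leaves contributes 0 ε-transitions.
  q ∪ r ∪ p : 6 ε-transitions
  pp(q ∪ r ∪ p)q : 9 ε-transitions
  (pp(q ∪ r ∪ p)q)* : 13 ε-transitions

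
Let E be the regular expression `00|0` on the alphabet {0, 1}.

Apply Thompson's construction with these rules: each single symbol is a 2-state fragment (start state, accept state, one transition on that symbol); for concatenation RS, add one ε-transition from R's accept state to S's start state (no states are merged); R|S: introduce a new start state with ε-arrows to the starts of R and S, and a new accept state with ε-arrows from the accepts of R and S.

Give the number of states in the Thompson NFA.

8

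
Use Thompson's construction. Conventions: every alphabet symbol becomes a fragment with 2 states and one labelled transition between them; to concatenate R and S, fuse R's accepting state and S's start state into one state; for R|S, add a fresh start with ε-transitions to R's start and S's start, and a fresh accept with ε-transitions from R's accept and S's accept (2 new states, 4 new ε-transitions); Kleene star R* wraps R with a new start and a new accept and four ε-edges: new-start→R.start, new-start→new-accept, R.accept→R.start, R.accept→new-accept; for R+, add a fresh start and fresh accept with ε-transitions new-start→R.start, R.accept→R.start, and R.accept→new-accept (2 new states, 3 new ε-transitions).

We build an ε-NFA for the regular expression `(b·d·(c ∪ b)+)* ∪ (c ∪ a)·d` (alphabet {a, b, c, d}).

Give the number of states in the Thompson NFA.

21

Building bottom-up:
Each of the 7 symbol leaves contributes a 2-state fragment.
  c ∪ b — 6 states
  (c ∪ b)+ — 8 states
  b·d·(c ∪ b)+ — 10 states
  (b·d·(c ∪ b)+)* — 12 states
  c ∪ a — 6 states
  (c ∪ a)·d — 7 states
  (b·d·(c ∪ b)+)* ∪ (c ∪ a)·d — 21 states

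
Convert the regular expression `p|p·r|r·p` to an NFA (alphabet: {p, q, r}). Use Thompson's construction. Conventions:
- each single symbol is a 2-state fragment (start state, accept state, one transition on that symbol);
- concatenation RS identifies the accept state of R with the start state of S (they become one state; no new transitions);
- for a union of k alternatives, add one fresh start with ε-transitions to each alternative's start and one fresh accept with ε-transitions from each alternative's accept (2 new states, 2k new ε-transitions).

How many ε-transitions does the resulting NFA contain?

By structural recursion:
Each of the 5 symbol leaves contributes 0 ε-transitions.
  p·r → 0 ε-transitions
  r·p → 0 ε-transitions
  p|p·r|r·p → 6 ε-transitions

6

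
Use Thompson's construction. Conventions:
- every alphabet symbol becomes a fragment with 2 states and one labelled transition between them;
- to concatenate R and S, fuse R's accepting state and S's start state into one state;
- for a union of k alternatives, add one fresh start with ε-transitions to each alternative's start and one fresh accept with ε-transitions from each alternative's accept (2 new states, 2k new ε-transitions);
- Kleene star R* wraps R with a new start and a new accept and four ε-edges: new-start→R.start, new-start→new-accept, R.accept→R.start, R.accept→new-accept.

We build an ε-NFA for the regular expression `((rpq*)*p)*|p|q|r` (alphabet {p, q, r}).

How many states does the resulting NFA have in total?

19

Bottom-up over the parse tree:
Each of the 7 symbol leaves contributes a 2-state fragment.
  q* — 4 states
  rpq* — 6 states
  (rpq*)* — 8 states
  (rpq*)*p — 9 states
  ((rpq*)*p)* — 11 states
  ((rpq*)*p)*|p|q|r — 19 states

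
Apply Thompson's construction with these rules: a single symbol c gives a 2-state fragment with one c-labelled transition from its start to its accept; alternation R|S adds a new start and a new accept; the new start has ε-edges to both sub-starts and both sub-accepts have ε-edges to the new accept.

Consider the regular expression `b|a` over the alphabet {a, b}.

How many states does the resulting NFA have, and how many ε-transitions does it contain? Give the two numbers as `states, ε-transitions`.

6, 4

By structural recursion:
Each of the 2 symbol leaves contributes 2 states and 0 ε-transitions.
  b|a → 6 states, 4 ε-transitions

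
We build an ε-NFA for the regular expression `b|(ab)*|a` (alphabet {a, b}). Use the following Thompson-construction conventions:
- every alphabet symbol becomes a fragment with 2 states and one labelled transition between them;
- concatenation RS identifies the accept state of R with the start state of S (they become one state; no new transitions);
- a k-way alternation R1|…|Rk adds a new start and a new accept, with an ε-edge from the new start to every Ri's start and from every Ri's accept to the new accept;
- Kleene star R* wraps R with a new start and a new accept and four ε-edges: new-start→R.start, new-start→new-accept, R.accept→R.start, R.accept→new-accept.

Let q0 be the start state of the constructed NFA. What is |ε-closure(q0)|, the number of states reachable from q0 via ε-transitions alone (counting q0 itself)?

7

Work bottom-up. For each fragment F, track |ε-closure(F.start)| and whether F's accept lies in that closure (i.e. whether F accepts ε). A single-symbol fragment has closure size 1 and does not accept ε.
  ab — C equals the left operand's closure size = 1 (its accept is not ε-reachable, so the closure stops there)
  (ab)* — C = 1 (new start) + 1 (body) + 1 (new accept) = 3
  b|(ab)*|a — C = 1 (new start) + (1 + 3 + 1) + 1 (new accept, since some branch ε-reaches its own accept) = 7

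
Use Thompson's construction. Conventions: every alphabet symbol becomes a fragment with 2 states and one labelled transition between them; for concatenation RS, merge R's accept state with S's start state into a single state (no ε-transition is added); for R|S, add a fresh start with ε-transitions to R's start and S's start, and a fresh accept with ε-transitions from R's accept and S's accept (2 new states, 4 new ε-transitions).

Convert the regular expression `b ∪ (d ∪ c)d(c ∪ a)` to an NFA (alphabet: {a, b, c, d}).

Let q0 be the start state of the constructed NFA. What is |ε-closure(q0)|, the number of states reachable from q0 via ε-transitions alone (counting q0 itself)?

5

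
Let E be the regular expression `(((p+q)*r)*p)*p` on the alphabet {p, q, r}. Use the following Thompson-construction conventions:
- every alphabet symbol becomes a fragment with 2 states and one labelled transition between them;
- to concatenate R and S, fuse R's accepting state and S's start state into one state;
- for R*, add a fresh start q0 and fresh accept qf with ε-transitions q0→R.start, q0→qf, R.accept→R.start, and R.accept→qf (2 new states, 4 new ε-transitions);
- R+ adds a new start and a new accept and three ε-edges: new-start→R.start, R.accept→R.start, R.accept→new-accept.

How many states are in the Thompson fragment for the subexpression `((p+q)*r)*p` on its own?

11

Fragment for `((p+q)*r)*p`:
Each of the 4 symbol leaves contributes a 2-state fragment.
  p+ — 4 states
  p+q — 5 states
  (p+q)* — 7 states
  (p+q)*r — 8 states
  ((p+q)*r)* — 10 states
  ((p+q)*r)*p — 11 states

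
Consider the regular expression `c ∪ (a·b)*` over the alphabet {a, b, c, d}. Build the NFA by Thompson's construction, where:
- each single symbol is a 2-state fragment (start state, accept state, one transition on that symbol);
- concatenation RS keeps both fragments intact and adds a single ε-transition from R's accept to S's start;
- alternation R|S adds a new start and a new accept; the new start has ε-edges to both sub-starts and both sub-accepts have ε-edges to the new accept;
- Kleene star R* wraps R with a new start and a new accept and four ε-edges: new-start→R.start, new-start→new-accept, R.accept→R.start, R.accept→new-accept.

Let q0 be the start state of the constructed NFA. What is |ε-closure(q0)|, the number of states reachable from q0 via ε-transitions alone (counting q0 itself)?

Compute the ε-closure size of each fragment's start state recursively; a symbol fragment's start has no outgoing ε-edge, so its closure is just itself (size 1).
  a·b — same as the first factor's closure: |closure| = 1
  (a·b)* — the star's fresh start ε-reaches both the body's start and the fresh accept: |closure| = 2 + 1 = 3
  c ∪ (a·b)* — |closure| = 1 (new start) + (1 + 3) + 1 (new accept, since some branch ε-reaches its own accept) = 6

6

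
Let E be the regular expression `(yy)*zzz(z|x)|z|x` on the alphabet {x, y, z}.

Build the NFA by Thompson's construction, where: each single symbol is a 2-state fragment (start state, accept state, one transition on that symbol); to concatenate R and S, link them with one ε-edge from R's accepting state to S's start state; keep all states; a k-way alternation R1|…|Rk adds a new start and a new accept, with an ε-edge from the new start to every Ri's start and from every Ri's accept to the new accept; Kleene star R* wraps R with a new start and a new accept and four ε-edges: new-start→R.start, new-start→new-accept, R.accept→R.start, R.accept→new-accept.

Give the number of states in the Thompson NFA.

24

Bottom-up over the parse tree:
Each of the 9 symbol leaves contributes a 2-state fragment.
  yy → 4 states
  (yy)* → 6 states
  z|x → 6 states
  (yy)*zzz(z|x) → 18 states
  (yy)*zzz(z|x)|z|x → 24 states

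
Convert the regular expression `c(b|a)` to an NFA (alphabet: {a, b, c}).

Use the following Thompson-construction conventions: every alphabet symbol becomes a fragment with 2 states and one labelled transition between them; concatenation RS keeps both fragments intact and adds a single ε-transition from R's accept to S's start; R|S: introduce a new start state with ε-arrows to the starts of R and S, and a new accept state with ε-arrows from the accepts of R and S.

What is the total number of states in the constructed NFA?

8

Recursing over subexpressions:
Each of the 3 symbol leaves contributes a 2-state fragment.
  b|a = 6 states
  c(b|a) = 8 states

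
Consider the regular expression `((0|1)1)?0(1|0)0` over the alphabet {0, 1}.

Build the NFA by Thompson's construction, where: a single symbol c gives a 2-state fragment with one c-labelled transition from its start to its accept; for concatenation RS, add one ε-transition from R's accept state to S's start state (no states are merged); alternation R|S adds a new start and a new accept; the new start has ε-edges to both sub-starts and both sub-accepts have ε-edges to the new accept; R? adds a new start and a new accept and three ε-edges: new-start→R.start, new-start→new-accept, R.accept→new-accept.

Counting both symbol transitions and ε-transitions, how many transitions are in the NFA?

Per subexpression:
Each of the 7 symbol leaves contributes 1 transition (1 symbol, 0 ε).
  0|1 = 6 transitions (2 symbol, 4 ε)
  (0|1)1 = 8 transitions (3 symbol, 5 ε)
  ((0|1)1)? = 11 transitions (3 symbol, 8 ε)
  1|0 = 6 transitions (2 symbol, 4 ε)
  ((0|1)1)?0(1|0)0 = 22 transitions (7 symbol, 15 ε)

22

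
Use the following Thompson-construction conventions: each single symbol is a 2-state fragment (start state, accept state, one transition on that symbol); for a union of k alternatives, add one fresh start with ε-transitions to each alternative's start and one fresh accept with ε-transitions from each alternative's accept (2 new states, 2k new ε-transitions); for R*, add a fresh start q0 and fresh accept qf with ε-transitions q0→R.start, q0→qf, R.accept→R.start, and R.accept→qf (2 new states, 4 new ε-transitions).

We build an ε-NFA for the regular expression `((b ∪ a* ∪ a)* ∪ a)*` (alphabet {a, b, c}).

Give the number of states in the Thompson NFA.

Per subexpression:
Each of the 4 symbol leaves contributes a 2-state fragment.
  a* = 4 states
  b ∪ a* ∪ a = 10 states
  (b ∪ a* ∪ a)* = 12 states
  (b ∪ a* ∪ a)* ∪ a = 16 states
  ((b ∪ a* ∪ a)* ∪ a)* = 18 states

18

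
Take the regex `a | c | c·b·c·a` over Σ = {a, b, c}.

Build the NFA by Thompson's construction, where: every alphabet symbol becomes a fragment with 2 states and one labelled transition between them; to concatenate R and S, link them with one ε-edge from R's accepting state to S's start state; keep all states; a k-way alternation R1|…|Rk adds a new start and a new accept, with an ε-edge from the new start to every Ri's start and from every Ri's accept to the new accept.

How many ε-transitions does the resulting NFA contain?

9

Recursing over subexpressions:
Each of the 6 symbol leaves contributes 0 ε-transitions.
  c·b·c·a → 3 ε-transitions
  a | c | c·b·c·a → 9 ε-transitions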